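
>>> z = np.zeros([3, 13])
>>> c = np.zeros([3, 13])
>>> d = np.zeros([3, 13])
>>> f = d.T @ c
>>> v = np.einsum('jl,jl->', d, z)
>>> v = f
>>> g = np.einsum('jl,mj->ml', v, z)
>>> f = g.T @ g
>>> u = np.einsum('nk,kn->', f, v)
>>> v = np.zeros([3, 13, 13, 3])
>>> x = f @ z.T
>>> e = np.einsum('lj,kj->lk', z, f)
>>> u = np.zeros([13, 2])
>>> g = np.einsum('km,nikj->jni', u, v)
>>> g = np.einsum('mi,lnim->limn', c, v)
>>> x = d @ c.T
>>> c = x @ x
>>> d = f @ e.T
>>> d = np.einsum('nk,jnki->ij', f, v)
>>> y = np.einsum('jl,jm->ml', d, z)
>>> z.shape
(3, 13)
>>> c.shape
(3, 3)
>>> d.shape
(3, 3)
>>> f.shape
(13, 13)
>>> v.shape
(3, 13, 13, 3)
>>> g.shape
(3, 13, 3, 13)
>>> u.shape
(13, 2)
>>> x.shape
(3, 3)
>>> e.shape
(3, 13)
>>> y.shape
(13, 3)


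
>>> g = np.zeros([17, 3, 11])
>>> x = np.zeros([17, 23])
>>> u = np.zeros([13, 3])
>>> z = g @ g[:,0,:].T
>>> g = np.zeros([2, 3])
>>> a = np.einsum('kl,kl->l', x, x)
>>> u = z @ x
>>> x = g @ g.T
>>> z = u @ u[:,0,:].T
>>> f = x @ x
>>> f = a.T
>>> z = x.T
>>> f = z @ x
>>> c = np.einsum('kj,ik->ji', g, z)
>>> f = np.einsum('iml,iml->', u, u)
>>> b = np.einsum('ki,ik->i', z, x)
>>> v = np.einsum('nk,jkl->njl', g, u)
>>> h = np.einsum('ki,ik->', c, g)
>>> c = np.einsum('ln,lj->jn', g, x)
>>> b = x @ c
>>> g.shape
(2, 3)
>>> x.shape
(2, 2)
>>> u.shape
(17, 3, 23)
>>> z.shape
(2, 2)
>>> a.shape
(23,)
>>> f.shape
()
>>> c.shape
(2, 3)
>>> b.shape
(2, 3)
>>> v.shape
(2, 17, 23)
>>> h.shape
()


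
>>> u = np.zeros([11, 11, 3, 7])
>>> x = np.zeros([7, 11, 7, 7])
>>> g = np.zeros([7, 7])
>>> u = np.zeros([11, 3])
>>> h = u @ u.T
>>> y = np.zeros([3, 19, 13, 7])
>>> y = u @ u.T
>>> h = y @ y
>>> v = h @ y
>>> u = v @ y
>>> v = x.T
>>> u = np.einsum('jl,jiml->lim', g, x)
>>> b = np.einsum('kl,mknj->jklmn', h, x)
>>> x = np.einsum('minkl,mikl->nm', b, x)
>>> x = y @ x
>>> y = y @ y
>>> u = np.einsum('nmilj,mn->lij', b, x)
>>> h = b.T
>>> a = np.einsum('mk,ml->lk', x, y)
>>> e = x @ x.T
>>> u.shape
(7, 11, 7)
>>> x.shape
(11, 7)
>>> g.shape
(7, 7)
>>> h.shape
(7, 7, 11, 11, 7)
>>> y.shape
(11, 11)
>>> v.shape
(7, 7, 11, 7)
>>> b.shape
(7, 11, 11, 7, 7)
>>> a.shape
(11, 7)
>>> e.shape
(11, 11)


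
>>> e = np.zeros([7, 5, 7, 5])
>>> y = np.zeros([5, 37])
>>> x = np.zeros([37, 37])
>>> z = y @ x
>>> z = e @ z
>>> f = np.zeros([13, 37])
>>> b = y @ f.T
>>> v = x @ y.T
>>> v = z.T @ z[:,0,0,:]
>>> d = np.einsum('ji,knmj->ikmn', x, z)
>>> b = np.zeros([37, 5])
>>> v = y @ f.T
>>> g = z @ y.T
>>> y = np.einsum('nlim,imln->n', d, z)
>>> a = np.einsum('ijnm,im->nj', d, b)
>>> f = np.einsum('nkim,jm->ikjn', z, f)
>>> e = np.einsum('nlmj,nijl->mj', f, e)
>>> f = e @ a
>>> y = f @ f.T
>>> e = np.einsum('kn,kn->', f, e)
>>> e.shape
()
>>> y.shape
(13, 13)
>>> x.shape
(37, 37)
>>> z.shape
(7, 5, 7, 37)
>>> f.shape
(13, 7)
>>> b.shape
(37, 5)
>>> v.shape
(5, 13)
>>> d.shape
(37, 7, 7, 5)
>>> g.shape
(7, 5, 7, 5)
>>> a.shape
(7, 7)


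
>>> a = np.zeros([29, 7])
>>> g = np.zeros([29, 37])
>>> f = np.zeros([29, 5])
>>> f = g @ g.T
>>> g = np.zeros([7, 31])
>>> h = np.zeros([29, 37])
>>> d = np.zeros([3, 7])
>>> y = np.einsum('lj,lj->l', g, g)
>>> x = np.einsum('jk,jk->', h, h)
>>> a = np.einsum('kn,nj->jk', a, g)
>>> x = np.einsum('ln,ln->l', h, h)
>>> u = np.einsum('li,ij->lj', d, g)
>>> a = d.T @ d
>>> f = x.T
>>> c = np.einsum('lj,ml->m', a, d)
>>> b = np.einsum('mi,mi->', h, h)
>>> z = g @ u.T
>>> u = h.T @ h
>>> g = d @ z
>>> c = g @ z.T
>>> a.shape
(7, 7)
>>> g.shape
(3, 3)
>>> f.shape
(29,)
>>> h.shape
(29, 37)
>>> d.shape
(3, 7)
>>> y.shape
(7,)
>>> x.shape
(29,)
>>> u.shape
(37, 37)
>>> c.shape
(3, 7)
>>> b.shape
()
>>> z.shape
(7, 3)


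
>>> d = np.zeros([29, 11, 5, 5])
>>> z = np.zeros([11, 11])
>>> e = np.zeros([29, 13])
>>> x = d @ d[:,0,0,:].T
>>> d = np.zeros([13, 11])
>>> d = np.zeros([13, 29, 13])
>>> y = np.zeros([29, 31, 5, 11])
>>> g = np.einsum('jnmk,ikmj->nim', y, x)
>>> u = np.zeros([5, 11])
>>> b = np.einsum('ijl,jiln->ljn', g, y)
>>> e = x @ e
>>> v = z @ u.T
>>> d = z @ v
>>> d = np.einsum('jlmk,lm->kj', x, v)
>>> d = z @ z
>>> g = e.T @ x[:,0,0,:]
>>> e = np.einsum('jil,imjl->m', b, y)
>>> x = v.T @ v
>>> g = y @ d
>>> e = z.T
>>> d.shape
(11, 11)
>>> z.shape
(11, 11)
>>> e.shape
(11, 11)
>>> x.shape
(5, 5)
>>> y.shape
(29, 31, 5, 11)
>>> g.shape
(29, 31, 5, 11)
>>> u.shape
(5, 11)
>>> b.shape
(5, 29, 11)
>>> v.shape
(11, 5)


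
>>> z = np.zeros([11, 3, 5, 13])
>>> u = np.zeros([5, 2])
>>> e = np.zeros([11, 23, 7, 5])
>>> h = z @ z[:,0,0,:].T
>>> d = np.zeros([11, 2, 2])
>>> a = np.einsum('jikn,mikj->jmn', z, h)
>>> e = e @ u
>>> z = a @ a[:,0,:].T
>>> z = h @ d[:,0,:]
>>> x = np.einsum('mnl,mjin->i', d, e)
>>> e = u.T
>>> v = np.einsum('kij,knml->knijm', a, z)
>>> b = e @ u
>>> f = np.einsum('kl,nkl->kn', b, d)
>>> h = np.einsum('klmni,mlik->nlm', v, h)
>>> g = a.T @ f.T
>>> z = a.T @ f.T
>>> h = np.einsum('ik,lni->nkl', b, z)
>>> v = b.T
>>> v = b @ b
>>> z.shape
(13, 11, 2)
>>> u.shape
(5, 2)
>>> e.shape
(2, 5)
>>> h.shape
(11, 2, 13)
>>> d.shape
(11, 2, 2)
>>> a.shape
(11, 11, 13)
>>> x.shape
(7,)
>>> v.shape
(2, 2)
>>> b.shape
(2, 2)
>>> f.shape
(2, 11)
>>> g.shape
(13, 11, 2)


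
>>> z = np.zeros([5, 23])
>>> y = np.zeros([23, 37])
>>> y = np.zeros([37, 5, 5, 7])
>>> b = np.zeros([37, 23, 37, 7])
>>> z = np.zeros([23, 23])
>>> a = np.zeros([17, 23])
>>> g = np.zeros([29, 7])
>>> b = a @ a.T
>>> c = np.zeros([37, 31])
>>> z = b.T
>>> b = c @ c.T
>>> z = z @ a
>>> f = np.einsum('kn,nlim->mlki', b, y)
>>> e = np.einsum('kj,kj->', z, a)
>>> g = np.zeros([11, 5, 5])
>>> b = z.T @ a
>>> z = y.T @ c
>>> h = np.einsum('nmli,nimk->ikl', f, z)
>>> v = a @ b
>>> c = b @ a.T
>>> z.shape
(7, 5, 5, 31)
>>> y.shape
(37, 5, 5, 7)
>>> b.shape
(23, 23)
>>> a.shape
(17, 23)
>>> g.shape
(11, 5, 5)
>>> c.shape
(23, 17)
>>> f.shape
(7, 5, 37, 5)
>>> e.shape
()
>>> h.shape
(5, 31, 37)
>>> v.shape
(17, 23)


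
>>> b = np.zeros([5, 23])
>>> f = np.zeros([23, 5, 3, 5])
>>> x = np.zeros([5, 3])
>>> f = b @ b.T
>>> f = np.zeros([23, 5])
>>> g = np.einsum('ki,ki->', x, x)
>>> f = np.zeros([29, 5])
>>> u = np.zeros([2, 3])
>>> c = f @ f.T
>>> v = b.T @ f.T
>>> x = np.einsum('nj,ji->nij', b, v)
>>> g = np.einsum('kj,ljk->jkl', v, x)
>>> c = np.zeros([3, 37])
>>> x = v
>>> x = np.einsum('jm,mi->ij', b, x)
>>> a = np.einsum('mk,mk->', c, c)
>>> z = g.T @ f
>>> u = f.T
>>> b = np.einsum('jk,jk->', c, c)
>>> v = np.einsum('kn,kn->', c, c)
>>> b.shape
()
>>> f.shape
(29, 5)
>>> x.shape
(29, 5)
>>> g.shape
(29, 23, 5)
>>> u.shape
(5, 29)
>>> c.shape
(3, 37)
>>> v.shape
()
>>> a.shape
()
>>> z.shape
(5, 23, 5)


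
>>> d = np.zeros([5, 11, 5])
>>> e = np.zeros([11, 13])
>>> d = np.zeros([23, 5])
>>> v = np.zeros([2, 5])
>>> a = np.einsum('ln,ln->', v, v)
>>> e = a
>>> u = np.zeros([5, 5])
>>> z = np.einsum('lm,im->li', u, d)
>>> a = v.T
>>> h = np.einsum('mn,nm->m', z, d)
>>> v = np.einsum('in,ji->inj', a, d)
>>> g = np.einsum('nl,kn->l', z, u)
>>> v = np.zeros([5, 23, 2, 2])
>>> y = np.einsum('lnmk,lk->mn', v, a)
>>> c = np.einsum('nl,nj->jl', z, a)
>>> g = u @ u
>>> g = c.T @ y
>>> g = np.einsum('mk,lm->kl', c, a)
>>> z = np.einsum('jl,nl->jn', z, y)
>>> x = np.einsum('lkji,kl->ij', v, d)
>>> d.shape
(23, 5)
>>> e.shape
()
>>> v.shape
(5, 23, 2, 2)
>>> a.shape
(5, 2)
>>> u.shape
(5, 5)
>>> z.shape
(5, 2)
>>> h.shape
(5,)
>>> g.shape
(23, 5)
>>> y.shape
(2, 23)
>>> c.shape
(2, 23)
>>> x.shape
(2, 2)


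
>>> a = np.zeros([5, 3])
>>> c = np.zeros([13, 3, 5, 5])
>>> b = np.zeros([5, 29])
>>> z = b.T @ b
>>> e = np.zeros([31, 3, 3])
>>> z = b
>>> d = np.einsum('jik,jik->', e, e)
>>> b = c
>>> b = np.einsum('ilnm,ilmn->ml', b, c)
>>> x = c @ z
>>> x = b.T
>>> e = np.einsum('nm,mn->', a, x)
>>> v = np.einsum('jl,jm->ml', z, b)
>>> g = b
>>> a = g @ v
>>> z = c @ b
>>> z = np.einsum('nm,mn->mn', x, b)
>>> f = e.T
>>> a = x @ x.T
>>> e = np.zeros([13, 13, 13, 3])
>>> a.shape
(3, 3)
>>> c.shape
(13, 3, 5, 5)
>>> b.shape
(5, 3)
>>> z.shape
(5, 3)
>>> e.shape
(13, 13, 13, 3)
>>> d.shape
()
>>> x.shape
(3, 5)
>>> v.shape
(3, 29)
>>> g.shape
(5, 3)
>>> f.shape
()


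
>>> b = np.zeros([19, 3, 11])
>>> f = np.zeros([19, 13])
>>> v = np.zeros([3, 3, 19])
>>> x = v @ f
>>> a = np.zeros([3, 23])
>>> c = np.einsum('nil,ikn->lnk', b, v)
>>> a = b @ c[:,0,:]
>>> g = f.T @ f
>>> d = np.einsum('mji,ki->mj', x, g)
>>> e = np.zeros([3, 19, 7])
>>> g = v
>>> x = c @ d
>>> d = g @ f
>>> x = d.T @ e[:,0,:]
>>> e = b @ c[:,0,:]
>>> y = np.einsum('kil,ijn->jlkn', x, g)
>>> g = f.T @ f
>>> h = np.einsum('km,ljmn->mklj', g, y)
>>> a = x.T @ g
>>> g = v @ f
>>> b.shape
(19, 3, 11)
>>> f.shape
(19, 13)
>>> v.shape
(3, 3, 19)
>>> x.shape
(13, 3, 7)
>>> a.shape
(7, 3, 13)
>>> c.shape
(11, 19, 3)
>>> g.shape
(3, 3, 13)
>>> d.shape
(3, 3, 13)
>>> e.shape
(19, 3, 3)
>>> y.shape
(3, 7, 13, 19)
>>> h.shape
(13, 13, 3, 7)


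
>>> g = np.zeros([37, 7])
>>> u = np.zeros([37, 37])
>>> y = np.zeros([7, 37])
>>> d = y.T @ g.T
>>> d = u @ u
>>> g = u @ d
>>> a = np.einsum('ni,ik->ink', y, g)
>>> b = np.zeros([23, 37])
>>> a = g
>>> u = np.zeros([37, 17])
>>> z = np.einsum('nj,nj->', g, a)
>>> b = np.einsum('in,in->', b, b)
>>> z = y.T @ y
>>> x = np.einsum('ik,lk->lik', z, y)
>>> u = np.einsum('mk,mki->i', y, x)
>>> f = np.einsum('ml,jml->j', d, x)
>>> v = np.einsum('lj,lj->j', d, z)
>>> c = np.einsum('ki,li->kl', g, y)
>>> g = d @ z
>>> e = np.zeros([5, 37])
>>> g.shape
(37, 37)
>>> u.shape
(37,)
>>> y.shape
(7, 37)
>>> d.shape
(37, 37)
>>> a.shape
(37, 37)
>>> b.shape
()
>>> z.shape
(37, 37)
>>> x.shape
(7, 37, 37)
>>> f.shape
(7,)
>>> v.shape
(37,)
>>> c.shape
(37, 7)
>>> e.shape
(5, 37)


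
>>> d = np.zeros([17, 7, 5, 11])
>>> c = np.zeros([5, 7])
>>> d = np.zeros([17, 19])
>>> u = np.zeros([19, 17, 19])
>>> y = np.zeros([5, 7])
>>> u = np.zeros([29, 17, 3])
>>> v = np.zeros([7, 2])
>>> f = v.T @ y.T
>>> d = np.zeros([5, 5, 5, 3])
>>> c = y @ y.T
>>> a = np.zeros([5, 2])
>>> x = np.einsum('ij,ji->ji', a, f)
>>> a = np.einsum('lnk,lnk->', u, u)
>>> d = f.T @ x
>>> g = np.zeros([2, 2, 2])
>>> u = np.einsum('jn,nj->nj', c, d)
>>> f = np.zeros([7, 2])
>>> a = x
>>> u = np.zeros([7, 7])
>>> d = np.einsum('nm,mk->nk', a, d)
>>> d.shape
(2, 5)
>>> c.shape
(5, 5)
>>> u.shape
(7, 7)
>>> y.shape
(5, 7)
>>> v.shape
(7, 2)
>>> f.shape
(7, 2)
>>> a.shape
(2, 5)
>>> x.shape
(2, 5)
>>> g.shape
(2, 2, 2)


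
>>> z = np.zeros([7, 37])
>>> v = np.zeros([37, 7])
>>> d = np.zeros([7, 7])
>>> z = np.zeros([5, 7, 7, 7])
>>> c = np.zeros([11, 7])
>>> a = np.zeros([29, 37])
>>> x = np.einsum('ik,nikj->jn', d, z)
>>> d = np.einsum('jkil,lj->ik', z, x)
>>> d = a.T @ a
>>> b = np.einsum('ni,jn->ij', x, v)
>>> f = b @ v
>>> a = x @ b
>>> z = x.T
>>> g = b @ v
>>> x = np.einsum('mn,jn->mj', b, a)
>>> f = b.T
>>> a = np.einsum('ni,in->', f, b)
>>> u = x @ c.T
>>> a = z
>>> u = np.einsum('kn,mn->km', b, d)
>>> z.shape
(5, 7)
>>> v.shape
(37, 7)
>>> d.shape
(37, 37)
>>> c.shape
(11, 7)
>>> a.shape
(5, 7)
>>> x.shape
(5, 7)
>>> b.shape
(5, 37)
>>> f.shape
(37, 5)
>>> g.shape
(5, 7)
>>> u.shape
(5, 37)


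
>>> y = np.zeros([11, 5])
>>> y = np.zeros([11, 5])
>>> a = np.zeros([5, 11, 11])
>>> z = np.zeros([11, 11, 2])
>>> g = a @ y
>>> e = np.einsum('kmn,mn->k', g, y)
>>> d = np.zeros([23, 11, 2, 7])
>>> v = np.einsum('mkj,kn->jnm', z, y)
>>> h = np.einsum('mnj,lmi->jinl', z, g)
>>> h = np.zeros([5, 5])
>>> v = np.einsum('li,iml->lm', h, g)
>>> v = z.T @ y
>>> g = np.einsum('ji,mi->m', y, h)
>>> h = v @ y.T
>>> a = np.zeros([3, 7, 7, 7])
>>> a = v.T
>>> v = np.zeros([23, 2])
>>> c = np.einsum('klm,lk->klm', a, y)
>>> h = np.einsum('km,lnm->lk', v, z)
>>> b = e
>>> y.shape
(11, 5)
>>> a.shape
(5, 11, 2)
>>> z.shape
(11, 11, 2)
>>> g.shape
(5,)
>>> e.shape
(5,)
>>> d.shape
(23, 11, 2, 7)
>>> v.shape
(23, 2)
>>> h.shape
(11, 23)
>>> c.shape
(5, 11, 2)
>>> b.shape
(5,)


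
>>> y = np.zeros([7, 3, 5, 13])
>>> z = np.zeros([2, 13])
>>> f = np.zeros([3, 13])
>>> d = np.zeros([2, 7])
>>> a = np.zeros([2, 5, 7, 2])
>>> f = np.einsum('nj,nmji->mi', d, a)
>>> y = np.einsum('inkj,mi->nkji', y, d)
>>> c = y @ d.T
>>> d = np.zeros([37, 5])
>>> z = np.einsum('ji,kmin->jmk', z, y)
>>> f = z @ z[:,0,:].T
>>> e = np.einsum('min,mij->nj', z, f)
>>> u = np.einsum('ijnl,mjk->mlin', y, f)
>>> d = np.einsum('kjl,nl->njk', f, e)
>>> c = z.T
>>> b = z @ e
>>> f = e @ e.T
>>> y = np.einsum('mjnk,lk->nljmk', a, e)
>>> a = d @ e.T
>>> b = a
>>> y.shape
(7, 3, 5, 2, 2)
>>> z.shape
(2, 5, 3)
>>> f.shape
(3, 3)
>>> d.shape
(3, 5, 2)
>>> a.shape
(3, 5, 3)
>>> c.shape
(3, 5, 2)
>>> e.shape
(3, 2)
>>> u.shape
(2, 7, 3, 13)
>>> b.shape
(3, 5, 3)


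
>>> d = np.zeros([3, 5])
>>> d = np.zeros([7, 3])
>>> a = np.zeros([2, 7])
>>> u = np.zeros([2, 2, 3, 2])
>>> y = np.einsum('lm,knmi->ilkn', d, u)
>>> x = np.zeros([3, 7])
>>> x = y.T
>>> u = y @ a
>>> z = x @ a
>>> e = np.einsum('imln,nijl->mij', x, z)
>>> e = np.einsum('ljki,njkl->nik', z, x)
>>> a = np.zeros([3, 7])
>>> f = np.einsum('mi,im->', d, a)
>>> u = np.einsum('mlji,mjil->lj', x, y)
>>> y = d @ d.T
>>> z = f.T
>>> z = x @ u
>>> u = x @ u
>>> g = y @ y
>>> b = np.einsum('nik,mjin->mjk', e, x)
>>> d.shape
(7, 3)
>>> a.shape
(3, 7)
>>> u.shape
(2, 2, 7, 7)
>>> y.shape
(7, 7)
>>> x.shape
(2, 2, 7, 2)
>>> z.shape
(2, 2, 7, 7)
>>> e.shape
(2, 7, 7)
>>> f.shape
()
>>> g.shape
(7, 7)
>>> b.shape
(2, 2, 7)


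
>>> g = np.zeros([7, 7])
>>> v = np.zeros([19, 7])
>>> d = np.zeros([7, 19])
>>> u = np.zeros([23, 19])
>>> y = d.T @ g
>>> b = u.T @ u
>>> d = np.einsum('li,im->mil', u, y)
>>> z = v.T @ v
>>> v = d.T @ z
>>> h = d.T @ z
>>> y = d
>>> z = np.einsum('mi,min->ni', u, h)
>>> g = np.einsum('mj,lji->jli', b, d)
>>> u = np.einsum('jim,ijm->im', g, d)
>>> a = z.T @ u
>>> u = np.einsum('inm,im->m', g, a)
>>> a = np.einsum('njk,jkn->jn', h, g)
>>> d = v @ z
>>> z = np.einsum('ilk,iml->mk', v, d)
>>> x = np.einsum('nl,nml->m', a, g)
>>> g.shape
(19, 7, 23)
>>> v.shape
(23, 19, 7)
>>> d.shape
(23, 19, 19)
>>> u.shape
(23,)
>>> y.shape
(7, 19, 23)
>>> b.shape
(19, 19)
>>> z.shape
(19, 7)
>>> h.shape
(23, 19, 7)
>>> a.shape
(19, 23)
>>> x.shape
(7,)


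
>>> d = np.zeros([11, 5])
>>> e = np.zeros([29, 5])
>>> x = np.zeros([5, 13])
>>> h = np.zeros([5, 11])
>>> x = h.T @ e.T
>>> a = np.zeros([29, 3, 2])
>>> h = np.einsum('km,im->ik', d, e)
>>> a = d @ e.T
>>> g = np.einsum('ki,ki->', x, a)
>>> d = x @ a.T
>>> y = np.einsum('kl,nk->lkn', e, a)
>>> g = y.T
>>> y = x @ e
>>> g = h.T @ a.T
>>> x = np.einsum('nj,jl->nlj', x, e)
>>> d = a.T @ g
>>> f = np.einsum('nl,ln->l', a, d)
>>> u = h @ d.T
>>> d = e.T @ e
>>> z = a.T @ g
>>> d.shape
(5, 5)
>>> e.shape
(29, 5)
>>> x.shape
(11, 5, 29)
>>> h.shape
(29, 11)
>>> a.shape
(11, 29)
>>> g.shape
(11, 11)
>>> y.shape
(11, 5)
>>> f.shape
(29,)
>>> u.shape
(29, 29)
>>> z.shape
(29, 11)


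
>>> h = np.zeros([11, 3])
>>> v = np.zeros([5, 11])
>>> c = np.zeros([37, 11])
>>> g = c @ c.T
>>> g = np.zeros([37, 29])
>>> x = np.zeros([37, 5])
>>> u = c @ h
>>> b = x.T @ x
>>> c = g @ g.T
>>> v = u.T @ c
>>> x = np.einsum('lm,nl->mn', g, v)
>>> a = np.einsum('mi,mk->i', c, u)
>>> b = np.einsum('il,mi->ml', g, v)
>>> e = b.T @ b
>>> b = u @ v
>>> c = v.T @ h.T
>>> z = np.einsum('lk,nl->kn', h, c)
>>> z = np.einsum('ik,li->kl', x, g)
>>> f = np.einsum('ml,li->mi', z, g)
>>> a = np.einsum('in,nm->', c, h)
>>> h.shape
(11, 3)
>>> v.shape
(3, 37)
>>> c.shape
(37, 11)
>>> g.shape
(37, 29)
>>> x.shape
(29, 3)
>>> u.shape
(37, 3)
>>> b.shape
(37, 37)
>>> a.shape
()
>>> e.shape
(29, 29)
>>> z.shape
(3, 37)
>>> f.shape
(3, 29)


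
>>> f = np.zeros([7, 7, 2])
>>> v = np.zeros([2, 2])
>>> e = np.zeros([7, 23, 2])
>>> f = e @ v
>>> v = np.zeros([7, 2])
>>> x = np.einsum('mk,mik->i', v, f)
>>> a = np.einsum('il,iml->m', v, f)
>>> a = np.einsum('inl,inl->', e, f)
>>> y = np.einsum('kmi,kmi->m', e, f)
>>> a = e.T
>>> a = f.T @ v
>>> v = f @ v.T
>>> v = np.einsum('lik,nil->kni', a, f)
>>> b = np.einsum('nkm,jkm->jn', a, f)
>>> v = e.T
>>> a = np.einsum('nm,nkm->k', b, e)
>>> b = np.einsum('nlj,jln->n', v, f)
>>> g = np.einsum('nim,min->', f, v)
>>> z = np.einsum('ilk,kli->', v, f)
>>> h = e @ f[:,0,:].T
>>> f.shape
(7, 23, 2)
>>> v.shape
(2, 23, 7)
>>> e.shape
(7, 23, 2)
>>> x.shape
(23,)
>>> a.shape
(23,)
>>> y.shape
(23,)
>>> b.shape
(2,)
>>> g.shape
()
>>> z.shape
()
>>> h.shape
(7, 23, 7)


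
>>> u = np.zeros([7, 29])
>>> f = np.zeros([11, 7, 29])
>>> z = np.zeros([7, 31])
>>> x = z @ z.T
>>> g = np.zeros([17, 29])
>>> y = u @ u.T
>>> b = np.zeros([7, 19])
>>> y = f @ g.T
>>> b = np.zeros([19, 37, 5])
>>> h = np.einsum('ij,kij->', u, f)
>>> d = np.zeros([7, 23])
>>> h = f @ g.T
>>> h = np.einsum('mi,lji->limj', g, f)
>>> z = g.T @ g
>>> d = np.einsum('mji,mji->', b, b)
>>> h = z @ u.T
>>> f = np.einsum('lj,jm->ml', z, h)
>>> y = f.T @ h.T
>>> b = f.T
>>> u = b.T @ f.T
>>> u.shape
(7, 7)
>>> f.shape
(7, 29)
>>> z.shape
(29, 29)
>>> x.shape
(7, 7)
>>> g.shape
(17, 29)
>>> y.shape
(29, 29)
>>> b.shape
(29, 7)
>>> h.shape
(29, 7)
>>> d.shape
()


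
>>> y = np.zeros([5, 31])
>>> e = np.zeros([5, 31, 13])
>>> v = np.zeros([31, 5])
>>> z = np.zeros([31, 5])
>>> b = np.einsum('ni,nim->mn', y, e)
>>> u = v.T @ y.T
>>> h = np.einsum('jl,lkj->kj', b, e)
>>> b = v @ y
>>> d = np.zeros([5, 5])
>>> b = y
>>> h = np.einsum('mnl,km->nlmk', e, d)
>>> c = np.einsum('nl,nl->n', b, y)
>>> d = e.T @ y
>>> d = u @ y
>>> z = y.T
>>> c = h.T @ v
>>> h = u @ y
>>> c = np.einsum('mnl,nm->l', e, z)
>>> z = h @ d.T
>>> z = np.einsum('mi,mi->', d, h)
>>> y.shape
(5, 31)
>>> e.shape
(5, 31, 13)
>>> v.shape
(31, 5)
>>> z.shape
()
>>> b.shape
(5, 31)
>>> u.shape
(5, 5)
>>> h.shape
(5, 31)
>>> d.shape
(5, 31)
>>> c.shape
(13,)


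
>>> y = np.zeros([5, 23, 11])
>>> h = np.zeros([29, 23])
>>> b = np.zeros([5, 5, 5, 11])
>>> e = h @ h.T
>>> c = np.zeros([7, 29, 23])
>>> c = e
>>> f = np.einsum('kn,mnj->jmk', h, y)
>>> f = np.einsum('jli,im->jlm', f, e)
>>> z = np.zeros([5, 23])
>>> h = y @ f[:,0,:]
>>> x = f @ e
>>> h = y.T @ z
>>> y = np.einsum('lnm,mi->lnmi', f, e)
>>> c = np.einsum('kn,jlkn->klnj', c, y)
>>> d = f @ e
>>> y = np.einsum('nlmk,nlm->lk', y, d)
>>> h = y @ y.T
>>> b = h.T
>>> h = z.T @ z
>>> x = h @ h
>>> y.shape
(5, 29)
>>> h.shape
(23, 23)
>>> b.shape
(5, 5)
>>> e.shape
(29, 29)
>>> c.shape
(29, 5, 29, 11)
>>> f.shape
(11, 5, 29)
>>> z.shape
(5, 23)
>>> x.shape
(23, 23)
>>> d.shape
(11, 5, 29)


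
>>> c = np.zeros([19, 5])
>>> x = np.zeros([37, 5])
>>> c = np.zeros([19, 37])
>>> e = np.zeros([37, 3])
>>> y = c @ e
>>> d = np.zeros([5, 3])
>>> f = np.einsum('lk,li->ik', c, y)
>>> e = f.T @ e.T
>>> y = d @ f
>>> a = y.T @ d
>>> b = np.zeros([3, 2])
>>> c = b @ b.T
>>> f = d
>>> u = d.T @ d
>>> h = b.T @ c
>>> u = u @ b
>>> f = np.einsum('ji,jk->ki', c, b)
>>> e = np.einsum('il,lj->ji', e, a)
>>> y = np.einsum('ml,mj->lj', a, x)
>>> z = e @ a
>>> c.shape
(3, 3)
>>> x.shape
(37, 5)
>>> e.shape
(3, 37)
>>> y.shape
(3, 5)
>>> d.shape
(5, 3)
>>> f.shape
(2, 3)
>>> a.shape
(37, 3)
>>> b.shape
(3, 2)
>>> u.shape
(3, 2)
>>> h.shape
(2, 3)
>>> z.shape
(3, 3)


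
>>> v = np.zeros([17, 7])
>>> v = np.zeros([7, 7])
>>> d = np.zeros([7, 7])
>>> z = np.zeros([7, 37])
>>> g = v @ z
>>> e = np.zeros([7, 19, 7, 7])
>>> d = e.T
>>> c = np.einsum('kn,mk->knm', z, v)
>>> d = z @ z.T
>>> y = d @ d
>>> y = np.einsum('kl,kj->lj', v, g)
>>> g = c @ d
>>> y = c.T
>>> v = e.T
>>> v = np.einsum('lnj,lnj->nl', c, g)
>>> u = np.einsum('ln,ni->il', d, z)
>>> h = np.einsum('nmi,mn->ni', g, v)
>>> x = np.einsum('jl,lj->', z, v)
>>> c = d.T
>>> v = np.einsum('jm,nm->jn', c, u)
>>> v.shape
(7, 37)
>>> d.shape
(7, 7)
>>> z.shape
(7, 37)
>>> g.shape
(7, 37, 7)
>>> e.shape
(7, 19, 7, 7)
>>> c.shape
(7, 7)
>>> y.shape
(7, 37, 7)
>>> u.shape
(37, 7)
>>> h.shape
(7, 7)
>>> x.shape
()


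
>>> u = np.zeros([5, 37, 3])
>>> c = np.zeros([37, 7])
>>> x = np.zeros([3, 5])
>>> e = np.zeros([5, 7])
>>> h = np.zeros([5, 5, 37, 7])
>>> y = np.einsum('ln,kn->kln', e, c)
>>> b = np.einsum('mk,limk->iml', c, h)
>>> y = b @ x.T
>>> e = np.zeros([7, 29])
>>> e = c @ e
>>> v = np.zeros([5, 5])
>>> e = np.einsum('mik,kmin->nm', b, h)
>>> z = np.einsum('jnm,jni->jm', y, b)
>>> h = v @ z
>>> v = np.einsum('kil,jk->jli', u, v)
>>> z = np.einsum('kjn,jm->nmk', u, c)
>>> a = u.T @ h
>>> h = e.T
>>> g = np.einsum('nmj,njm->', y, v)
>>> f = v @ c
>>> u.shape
(5, 37, 3)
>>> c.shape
(37, 7)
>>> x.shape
(3, 5)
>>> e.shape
(7, 5)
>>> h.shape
(5, 7)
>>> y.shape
(5, 37, 3)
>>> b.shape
(5, 37, 5)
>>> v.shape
(5, 3, 37)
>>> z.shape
(3, 7, 5)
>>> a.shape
(3, 37, 3)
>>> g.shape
()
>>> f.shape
(5, 3, 7)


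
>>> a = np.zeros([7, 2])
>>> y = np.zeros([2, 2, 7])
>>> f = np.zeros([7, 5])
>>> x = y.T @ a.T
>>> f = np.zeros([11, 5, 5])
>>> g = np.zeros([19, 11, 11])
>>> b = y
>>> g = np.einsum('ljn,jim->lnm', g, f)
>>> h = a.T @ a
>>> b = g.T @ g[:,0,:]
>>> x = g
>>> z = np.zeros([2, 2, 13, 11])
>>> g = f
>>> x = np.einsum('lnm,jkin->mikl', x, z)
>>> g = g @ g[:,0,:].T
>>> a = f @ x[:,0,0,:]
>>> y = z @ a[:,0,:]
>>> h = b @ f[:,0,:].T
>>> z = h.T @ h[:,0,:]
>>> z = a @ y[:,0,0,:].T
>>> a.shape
(11, 5, 19)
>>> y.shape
(2, 2, 13, 19)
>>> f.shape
(11, 5, 5)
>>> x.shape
(5, 13, 2, 19)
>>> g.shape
(11, 5, 11)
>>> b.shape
(5, 11, 5)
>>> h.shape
(5, 11, 11)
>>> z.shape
(11, 5, 2)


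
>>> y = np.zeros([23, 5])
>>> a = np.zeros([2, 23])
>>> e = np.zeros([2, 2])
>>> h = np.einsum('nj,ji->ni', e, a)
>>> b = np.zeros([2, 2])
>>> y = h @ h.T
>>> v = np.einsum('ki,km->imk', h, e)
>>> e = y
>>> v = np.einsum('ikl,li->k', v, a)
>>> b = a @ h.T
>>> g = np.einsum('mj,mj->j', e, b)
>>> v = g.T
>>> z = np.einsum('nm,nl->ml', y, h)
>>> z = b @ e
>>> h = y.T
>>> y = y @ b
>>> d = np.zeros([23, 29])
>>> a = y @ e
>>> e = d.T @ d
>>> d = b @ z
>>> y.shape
(2, 2)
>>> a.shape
(2, 2)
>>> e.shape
(29, 29)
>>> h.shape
(2, 2)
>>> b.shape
(2, 2)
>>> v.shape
(2,)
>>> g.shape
(2,)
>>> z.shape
(2, 2)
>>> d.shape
(2, 2)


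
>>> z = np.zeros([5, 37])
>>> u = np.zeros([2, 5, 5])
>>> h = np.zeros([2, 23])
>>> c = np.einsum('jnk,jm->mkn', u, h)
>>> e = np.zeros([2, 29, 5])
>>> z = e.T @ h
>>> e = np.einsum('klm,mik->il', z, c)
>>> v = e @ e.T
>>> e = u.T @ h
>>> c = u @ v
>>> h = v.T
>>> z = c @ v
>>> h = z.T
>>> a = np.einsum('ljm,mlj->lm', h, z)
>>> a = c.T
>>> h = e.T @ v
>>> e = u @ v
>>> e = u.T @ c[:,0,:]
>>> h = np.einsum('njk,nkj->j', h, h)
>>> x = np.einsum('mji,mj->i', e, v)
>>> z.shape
(2, 5, 5)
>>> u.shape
(2, 5, 5)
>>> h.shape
(5,)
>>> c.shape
(2, 5, 5)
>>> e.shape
(5, 5, 5)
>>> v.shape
(5, 5)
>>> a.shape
(5, 5, 2)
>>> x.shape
(5,)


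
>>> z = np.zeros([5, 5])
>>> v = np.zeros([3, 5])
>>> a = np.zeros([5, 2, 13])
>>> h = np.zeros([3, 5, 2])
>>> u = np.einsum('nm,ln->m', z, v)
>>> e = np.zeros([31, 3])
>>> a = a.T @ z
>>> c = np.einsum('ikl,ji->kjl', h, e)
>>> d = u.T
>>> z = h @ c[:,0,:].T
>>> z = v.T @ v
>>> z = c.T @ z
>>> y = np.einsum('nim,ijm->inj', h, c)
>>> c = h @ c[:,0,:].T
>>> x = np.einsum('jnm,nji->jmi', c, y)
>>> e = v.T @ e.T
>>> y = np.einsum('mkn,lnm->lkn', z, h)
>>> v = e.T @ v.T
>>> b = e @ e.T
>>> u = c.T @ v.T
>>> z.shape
(2, 31, 5)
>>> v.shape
(31, 3)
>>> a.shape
(13, 2, 5)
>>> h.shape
(3, 5, 2)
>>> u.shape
(5, 5, 31)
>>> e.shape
(5, 31)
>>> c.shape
(3, 5, 5)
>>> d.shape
(5,)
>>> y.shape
(3, 31, 5)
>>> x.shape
(3, 5, 31)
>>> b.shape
(5, 5)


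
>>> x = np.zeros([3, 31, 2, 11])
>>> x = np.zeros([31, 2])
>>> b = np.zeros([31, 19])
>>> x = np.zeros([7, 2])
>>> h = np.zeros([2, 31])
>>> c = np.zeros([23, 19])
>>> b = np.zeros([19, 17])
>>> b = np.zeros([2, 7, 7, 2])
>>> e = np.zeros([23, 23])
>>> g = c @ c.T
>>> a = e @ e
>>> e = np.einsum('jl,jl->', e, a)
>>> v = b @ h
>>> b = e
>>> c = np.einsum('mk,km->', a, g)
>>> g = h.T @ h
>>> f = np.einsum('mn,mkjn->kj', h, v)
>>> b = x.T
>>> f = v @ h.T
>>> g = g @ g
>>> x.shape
(7, 2)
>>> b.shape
(2, 7)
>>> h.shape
(2, 31)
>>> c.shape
()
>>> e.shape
()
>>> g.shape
(31, 31)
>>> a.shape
(23, 23)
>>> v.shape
(2, 7, 7, 31)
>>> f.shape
(2, 7, 7, 2)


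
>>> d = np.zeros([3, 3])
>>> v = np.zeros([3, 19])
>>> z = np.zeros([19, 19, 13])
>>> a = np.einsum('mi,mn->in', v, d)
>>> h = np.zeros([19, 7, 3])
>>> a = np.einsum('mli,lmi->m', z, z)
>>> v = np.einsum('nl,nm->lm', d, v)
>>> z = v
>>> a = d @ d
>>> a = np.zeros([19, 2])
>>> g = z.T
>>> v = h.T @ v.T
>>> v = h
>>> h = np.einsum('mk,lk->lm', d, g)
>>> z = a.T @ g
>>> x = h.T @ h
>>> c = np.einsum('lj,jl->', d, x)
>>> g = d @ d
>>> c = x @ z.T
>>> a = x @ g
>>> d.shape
(3, 3)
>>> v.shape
(19, 7, 3)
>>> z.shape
(2, 3)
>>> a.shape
(3, 3)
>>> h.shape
(19, 3)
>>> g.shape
(3, 3)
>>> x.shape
(3, 3)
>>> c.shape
(3, 2)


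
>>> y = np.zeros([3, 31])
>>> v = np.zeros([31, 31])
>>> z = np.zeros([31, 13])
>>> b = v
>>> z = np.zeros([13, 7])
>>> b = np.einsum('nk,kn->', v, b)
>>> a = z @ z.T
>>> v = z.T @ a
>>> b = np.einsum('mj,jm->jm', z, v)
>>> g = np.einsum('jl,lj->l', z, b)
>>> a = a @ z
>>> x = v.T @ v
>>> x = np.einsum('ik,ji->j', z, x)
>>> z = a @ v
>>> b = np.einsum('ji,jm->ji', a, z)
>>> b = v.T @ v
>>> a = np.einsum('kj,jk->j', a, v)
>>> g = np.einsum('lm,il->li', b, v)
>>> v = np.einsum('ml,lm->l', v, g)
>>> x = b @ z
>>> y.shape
(3, 31)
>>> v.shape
(13,)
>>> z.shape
(13, 13)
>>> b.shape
(13, 13)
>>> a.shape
(7,)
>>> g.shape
(13, 7)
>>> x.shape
(13, 13)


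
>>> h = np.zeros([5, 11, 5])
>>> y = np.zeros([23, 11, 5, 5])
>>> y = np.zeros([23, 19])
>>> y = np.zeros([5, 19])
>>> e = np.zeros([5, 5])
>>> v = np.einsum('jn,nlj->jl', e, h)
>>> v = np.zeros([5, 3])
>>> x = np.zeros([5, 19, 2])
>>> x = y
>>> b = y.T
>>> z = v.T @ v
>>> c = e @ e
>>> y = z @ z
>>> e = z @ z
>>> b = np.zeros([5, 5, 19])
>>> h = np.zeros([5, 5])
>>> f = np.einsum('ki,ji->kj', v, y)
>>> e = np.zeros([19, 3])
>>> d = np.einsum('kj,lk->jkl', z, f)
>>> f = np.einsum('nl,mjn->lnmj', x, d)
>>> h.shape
(5, 5)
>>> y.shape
(3, 3)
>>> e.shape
(19, 3)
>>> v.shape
(5, 3)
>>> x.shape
(5, 19)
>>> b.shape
(5, 5, 19)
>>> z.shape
(3, 3)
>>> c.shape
(5, 5)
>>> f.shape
(19, 5, 3, 3)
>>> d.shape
(3, 3, 5)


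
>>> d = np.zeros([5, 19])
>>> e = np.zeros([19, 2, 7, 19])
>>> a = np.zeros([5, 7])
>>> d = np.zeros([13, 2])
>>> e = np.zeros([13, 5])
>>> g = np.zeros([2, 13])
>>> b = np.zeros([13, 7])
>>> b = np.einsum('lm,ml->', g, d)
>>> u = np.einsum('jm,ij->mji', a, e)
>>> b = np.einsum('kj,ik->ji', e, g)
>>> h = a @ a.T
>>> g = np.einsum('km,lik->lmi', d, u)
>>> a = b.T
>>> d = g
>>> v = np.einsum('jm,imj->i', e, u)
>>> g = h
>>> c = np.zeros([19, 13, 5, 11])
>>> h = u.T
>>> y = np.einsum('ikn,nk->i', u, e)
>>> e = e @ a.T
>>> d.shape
(7, 2, 5)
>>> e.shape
(13, 2)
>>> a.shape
(2, 5)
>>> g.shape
(5, 5)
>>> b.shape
(5, 2)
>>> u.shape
(7, 5, 13)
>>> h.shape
(13, 5, 7)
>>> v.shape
(7,)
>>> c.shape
(19, 13, 5, 11)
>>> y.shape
(7,)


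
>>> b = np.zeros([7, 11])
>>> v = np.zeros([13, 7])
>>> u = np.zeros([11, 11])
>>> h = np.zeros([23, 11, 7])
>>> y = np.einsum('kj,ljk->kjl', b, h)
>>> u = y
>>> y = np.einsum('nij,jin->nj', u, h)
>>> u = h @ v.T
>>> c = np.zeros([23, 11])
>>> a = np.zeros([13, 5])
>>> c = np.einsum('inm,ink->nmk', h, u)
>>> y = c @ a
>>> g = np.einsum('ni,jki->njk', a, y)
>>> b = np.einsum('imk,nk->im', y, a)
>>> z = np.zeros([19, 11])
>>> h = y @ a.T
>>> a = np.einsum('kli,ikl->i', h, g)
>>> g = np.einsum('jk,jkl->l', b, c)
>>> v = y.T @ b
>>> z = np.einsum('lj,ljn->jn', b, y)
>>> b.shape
(11, 7)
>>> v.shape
(5, 7, 7)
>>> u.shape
(23, 11, 13)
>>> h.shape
(11, 7, 13)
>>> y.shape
(11, 7, 5)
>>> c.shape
(11, 7, 13)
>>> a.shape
(13,)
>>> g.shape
(13,)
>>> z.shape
(7, 5)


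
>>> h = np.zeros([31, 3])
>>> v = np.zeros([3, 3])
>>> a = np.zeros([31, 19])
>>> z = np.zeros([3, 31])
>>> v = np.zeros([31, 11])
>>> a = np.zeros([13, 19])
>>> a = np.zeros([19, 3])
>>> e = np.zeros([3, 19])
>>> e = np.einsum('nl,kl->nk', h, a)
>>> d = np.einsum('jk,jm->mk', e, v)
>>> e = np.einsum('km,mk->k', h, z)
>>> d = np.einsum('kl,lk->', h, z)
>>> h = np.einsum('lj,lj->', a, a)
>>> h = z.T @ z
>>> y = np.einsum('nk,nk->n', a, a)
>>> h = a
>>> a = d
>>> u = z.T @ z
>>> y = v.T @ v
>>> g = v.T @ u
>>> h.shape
(19, 3)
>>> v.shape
(31, 11)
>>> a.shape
()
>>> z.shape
(3, 31)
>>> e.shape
(31,)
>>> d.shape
()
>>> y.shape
(11, 11)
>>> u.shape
(31, 31)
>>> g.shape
(11, 31)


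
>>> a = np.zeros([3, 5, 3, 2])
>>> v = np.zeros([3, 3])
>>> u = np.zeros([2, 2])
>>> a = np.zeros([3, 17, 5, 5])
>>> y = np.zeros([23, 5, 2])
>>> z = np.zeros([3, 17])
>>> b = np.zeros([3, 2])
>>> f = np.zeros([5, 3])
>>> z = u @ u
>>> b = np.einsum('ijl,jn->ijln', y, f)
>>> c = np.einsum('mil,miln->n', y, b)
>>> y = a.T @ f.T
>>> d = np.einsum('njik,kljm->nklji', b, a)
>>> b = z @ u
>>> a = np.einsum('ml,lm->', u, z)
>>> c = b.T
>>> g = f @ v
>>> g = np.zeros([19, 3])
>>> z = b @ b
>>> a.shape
()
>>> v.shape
(3, 3)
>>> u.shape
(2, 2)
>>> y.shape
(5, 5, 17, 5)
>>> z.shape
(2, 2)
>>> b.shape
(2, 2)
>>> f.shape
(5, 3)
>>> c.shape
(2, 2)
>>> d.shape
(23, 3, 17, 5, 2)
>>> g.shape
(19, 3)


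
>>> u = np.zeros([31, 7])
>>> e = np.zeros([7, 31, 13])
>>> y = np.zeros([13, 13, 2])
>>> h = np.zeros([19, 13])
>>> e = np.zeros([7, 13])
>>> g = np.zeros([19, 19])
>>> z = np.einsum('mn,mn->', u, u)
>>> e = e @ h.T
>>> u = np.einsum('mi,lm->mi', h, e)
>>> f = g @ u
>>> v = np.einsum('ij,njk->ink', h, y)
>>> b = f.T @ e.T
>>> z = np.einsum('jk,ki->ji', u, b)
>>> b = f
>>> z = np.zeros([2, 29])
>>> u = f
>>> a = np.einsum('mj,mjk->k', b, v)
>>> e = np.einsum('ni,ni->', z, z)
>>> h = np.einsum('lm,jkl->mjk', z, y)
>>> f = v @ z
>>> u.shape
(19, 13)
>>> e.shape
()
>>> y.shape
(13, 13, 2)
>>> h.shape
(29, 13, 13)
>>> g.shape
(19, 19)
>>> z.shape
(2, 29)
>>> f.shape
(19, 13, 29)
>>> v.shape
(19, 13, 2)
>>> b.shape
(19, 13)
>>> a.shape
(2,)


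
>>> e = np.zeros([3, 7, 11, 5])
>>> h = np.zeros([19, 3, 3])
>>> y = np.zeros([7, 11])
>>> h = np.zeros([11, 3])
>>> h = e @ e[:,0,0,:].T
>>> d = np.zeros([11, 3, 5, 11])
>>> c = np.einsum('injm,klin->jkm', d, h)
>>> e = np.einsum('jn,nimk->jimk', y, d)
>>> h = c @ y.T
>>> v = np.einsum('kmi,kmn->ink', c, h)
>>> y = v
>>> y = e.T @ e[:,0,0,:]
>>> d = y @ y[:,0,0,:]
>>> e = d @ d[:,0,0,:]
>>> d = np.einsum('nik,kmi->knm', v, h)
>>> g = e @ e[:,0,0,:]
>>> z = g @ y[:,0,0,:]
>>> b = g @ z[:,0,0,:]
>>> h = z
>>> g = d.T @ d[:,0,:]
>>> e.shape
(11, 5, 3, 11)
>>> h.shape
(11, 5, 3, 11)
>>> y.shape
(11, 5, 3, 11)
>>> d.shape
(5, 11, 3)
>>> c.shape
(5, 3, 11)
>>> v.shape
(11, 7, 5)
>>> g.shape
(3, 11, 3)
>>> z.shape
(11, 5, 3, 11)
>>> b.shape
(11, 5, 3, 11)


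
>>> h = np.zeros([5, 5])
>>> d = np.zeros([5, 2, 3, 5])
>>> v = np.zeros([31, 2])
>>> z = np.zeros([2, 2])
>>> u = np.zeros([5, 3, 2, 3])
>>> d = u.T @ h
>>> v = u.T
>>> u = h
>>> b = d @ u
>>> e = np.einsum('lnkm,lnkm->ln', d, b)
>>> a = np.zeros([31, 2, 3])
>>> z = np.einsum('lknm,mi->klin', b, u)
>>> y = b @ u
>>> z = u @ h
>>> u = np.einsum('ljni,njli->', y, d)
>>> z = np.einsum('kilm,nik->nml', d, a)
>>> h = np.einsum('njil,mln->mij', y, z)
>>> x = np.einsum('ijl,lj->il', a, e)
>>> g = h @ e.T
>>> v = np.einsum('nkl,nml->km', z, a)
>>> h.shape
(31, 3, 2)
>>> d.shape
(3, 2, 3, 5)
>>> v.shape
(5, 2)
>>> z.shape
(31, 5, 3)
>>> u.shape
()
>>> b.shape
(3, 2, 3, 5)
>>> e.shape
(3, 2)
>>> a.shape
(31, 2, 3)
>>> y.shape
(3, 2, 3, 5)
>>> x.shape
(31, 3)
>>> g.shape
(31, 3, 3)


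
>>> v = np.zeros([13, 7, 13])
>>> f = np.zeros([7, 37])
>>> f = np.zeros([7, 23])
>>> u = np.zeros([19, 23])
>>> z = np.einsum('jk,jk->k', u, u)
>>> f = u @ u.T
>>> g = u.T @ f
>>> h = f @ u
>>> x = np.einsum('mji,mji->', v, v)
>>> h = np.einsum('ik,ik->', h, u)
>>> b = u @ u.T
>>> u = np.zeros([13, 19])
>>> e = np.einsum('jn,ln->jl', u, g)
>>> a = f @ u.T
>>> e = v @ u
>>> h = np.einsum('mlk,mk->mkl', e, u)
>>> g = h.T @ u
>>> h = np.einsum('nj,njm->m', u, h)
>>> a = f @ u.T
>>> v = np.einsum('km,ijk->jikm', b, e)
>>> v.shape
(7, 13, 19, 19)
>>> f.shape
(19, 19)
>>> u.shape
(13, 19)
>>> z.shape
(23,)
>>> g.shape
(7, 19, 19)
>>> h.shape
(7,)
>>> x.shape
()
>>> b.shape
(19, 19)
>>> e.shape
(13, 7, 19)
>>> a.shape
(19, 13)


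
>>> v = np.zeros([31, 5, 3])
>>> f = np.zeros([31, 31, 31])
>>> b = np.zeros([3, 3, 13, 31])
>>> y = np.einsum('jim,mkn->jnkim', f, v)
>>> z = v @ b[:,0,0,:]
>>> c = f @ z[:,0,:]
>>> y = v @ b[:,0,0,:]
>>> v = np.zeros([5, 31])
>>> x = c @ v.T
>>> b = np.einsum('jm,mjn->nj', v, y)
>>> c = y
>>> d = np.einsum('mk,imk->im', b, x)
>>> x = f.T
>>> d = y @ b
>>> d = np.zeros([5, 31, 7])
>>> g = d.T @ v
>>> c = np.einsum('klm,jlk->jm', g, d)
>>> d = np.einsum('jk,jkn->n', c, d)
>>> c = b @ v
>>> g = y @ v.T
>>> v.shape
(5, 31)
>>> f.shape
(31, 31, 31)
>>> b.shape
(31, 5)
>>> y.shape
(31, 5, 31)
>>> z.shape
(31, 5, 31)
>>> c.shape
(31, 31)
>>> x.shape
(31, 31, 31)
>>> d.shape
(7,)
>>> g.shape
(31, 5, 5)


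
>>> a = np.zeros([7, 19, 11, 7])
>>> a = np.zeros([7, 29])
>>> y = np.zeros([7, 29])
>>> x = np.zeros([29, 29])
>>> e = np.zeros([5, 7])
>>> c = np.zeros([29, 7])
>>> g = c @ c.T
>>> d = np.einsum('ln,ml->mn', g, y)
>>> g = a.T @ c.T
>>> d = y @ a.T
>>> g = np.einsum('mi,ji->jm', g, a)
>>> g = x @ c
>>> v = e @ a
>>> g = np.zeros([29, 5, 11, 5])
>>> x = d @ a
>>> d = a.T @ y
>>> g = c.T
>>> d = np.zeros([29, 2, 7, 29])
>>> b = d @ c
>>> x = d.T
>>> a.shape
(7, 29)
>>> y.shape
(7, 29)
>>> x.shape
(29, 7, 2, 29)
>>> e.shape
(5, 7)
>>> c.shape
(29, 7)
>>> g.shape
(7, 29)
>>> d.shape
(29, 2, 7, 29)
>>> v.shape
(5, 29)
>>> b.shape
(29, 2, 7, 7)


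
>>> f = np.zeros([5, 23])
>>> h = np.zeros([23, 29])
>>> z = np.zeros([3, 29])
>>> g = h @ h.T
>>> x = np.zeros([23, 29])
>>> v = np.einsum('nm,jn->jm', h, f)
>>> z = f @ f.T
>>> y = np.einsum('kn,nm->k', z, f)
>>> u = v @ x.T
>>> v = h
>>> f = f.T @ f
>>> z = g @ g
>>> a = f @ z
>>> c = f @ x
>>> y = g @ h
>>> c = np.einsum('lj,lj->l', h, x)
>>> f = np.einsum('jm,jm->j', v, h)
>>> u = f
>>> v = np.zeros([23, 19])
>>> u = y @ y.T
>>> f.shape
(23,)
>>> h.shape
(23, 29)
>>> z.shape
(23, 23)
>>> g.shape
(23, 23)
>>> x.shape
(23, 29)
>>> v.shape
(23, 19)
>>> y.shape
(23, 29)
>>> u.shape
(23, 23)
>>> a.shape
(23, 23)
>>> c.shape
(23,)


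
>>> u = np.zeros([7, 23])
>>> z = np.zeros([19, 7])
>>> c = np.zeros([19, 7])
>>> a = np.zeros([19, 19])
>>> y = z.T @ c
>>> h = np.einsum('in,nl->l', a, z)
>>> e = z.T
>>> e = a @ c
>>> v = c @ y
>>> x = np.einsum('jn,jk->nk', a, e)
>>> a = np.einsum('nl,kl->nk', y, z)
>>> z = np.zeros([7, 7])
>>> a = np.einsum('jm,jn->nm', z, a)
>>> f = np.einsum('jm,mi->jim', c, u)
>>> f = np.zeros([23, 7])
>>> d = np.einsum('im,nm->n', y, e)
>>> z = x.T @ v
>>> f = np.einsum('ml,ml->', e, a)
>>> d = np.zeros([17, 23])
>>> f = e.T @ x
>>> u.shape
(7, 23)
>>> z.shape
(7, 7)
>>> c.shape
(19, 7)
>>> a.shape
(19, 7)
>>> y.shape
(7, 7)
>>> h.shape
(7,)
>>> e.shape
(19, 7)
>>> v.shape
(19, 7)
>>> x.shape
(19, 7)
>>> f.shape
(7, 7)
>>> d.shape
(17, 23)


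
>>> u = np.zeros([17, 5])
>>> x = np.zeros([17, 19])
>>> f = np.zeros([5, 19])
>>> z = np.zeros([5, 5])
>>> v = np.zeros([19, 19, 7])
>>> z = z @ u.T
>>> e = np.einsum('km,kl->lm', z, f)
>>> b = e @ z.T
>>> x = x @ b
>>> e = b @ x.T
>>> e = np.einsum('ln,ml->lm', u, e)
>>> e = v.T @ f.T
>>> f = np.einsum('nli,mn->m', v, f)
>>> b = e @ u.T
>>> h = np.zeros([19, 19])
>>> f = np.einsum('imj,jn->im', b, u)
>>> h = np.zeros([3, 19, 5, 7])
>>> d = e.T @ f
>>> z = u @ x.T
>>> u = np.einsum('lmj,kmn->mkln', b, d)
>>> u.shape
(19, 5, 7, 19)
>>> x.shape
(17, 5)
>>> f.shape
(7, 19)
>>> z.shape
(17, 17)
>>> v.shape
(19, 19, 7)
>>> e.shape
(7, 19, 5)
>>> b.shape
(7, 19, 17)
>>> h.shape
(3, 19, 5, 7)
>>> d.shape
(5, 19, 19)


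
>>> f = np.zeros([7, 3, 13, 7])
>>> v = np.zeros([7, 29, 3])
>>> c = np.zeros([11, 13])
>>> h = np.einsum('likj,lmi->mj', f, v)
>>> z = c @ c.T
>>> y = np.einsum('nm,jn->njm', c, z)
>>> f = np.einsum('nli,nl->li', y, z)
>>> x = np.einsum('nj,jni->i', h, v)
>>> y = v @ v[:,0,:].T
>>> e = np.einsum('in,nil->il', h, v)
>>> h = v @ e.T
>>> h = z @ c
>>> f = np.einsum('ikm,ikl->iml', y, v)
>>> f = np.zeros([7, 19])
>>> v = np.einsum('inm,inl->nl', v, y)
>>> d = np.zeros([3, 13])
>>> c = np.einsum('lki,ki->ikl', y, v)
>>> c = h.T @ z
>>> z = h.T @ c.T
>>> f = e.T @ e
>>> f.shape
(3, 3)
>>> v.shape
(29, 7)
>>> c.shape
(13, 11)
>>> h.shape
(11, 13)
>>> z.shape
(13, 13)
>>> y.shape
(7, 29, 7)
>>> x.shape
(3,)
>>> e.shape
(29, 3)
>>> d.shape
(3, 13)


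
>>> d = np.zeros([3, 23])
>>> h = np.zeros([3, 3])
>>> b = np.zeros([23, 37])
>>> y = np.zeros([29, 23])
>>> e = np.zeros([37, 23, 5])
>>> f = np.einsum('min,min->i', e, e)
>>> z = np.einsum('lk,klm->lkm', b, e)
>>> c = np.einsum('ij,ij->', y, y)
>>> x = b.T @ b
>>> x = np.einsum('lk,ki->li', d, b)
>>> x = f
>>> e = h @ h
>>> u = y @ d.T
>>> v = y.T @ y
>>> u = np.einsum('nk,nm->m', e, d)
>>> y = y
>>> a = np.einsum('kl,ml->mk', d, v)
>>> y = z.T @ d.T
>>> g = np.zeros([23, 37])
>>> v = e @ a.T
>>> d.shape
(3, 23)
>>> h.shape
(3, 3)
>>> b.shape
(23, 37)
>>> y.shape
(5, 37, 3)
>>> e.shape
(3, 3)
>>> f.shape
(23,)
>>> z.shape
(23, 37, 5)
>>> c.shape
()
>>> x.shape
(23,)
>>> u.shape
(23,)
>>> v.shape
(3, 23)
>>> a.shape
(23, 3)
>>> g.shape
(23, 37)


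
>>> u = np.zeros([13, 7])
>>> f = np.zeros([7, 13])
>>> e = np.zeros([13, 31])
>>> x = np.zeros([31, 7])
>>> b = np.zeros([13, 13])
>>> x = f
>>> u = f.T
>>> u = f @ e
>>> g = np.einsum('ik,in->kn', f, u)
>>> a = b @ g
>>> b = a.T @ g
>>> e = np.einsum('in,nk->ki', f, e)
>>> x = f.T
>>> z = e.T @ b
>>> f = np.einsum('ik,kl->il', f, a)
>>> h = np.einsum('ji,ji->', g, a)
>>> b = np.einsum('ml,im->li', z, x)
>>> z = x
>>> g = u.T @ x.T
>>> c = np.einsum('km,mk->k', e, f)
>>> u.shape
(7, 31)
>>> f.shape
(7, 31)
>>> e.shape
(31, 7)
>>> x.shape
(13, 7)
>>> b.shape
(31, 13)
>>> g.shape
(31, 13)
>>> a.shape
(13, 31)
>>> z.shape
(13, 7)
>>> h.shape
()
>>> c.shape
(31,)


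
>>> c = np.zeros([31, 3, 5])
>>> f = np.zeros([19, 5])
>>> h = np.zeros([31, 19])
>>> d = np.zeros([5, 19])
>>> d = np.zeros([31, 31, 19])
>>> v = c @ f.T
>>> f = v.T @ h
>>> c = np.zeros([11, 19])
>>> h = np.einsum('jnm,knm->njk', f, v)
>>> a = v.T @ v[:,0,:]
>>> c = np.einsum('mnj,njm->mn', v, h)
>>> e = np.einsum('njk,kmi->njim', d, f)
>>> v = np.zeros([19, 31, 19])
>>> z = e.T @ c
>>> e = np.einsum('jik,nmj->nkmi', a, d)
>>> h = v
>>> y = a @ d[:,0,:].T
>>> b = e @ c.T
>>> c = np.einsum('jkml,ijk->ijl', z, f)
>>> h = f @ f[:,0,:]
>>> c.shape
(19, 3, 3)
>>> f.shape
(19, 3, 19)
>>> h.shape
(19, 3, 19)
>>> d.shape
(31, 31, 19)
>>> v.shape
(19, 31, 19)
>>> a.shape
(19, 3, 19)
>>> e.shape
(31, 19, 31, 3)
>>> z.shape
(3, 19, 31, 3)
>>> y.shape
(19, 3, 31)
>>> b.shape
(31, 19, 31, 31)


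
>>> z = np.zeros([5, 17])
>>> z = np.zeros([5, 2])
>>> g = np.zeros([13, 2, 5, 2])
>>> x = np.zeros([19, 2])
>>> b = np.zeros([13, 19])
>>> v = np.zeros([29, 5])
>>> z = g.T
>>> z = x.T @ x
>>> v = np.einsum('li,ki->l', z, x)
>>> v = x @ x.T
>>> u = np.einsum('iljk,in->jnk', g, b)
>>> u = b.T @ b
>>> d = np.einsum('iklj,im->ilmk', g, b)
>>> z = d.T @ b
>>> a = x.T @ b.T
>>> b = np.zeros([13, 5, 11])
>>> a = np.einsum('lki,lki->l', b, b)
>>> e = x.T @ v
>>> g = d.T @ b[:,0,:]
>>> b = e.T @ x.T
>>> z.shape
(2, 19, 5, 19)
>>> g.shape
(2, 19, 5, 11)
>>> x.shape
(19, 2)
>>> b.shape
(19, 19)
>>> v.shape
(19, 19)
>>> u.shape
(19, 19)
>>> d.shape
(13, 5, 19, 2)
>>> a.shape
(13,)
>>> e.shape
(2, 19)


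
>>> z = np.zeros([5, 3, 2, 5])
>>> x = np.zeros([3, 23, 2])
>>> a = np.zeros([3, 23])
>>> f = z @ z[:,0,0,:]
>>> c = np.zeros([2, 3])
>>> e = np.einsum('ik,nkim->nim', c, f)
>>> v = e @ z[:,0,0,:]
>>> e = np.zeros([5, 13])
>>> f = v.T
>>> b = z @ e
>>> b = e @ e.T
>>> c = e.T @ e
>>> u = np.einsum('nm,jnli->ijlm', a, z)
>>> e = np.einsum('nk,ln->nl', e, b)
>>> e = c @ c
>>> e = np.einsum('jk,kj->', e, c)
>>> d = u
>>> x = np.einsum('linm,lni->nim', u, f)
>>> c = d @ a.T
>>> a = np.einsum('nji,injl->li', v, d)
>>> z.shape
(5, 3, 2, 5)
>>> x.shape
(2, 5, 23)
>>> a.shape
(23, 5)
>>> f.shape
(5, 2, 5)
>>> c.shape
(5, 5, 2, 3)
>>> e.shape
()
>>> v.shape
(5, 2, 5)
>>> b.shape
(5, 5)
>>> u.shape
(5, 5, 2, 23)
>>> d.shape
(5, 5, 2, 23)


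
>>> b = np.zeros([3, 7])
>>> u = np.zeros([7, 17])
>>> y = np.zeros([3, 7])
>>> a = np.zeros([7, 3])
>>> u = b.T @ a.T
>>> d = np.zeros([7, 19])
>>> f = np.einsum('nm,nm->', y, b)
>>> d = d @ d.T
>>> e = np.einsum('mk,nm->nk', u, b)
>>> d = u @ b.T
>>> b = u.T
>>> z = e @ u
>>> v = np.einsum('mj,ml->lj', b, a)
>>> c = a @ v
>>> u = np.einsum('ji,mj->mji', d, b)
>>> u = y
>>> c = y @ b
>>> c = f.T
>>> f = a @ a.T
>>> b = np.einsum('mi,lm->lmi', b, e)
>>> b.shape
(3, 7, 7)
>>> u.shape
(3, 7)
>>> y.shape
(3, 7)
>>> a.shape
(7, 3)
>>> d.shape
(7, 3)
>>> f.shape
(7, 7)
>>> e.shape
(3, 7)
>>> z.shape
(3, 7)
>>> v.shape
(3, 7)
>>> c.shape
()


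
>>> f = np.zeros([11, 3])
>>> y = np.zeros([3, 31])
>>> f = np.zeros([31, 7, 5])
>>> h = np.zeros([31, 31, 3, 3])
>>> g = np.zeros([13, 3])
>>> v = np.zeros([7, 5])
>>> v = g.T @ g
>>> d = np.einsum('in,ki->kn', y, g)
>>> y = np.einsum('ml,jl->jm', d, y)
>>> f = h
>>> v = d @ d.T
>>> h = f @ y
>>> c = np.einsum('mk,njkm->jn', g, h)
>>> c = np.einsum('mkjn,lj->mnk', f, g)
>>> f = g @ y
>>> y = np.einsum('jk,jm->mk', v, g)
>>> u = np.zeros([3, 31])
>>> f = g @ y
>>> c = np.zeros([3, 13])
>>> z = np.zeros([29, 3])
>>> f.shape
(13, 13)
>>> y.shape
(3, 13)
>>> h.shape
(31, 31, 3, 13)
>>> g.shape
(13, 3)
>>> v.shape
(13, 13)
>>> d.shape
(13, 31)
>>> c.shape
(3, 13)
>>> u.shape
(3, 31)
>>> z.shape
(29, 3)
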